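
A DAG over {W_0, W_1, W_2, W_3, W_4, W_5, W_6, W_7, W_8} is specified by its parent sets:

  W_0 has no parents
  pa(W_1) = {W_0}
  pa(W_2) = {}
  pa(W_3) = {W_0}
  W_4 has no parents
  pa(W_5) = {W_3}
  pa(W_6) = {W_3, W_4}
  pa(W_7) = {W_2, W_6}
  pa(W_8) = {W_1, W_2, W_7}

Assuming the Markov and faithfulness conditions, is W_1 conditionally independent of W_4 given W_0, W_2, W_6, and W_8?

Enumerating the 3 paths from W_1 to W_4 and testing each for blocking by {W_0, W_2, W_6, W_8}:
  1. W_1 → W_8 ← W_7 ← W_6 ← W_4 — W_8:collider[open]; W_7:chain[open]; W_6:chain[blocks] ⇒ blocked
  2. W_1 → W_8 ← W_2 → W_7 ← W_6 ← W_4 — W_8:collider[open]; W_2:fork[blocks]; W_7:collider[open]; W_6:chain[blocks] ⇒ blocked
  3. W_1 ← W_0 → W_3 → W_6 ← W_4 — W_0:fork[blocks]; W_3:chain[open]; W_6:collider[open] ⇒ blocked
Every path is blocked, so W_1 and W_4 are d-separated given {W_0, W_2, W_6, W_8}.

Yes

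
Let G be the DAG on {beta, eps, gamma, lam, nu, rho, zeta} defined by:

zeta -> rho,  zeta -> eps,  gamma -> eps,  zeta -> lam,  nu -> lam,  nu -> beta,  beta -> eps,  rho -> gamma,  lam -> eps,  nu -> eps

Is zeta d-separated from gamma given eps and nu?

We examine all 5 paths between zeta and gamma:
  1. zeta → eps ← gamma — eps:collider[open] ⇒ active
  2. zeta → lam → eps ← gamma — lam:chain[open]; eps:collider[open] ⇒ active
  3. zeta → lam ← nu → eps ← gamma — lam:collider[open]; nu:fork[blocks]; eps:collider[open] ⇒ blocked
  4. zeta → lam ← nu → beta → eps ← gamma — lam:collider[open]; nu:fork[blocks]; beta:chain[open]; eps:collider[open] ⇒ blocked
  5. zeta → rho → gamma — rho:chain[open] ⇒ active
Because an active path exists, zeta and gamma are not d-separated.

No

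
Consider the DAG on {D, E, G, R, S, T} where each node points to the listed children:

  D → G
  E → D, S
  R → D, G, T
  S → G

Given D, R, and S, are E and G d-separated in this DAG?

We examine all 3 paths between E and G:
Path 1: E → S → G
  S is a chain here and S is conditioned on, so the path is blocked at S.
Path 2: E → D → G
  D is a chain here and D is conditioned on, so the path is blocked at D.
Path 3: E → D ← R → G
  R is a fork here and R is conditioned on, so the path is blocked at R.
All paths are blocked; E ⊥ G | {D, R, S} holds.

Yes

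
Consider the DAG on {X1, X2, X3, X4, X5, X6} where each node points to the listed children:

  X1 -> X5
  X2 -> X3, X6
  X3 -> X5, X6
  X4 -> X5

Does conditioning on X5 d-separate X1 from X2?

No — X1 and X2 are not d-separated given {X5}.

Enumerating the 2 paths from X1 to X2 and testing each for blocking by {X5}:
Path 1: X1 → X5 ← X3 ← X2
  X5 is a collider and X5 is conditioned on, which opens it; X3 is a chain and X3 is not conditioned on — no node blocks this path, so it is active.
Path 2: X1 → X5 ← X3 → X6 ← X2
  X6 is a collider here and neither X6 nor any of its descendants is conditioned on, so the collider stays closed — the path is blocked at X6.
Since the path X1 → X5 ← X3 ← X2 is active, X1 and X2 are not d-separated given {X5}.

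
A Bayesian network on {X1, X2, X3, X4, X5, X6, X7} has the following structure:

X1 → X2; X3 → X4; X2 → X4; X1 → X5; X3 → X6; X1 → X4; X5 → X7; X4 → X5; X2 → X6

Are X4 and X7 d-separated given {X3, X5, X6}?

Yes

We examine all 4 paths between X4 and X7:
  1. X4 ← X3 → X6 ← X2 ← X1 → X5 → X7 — X3:fork[blocks]; X6:collider[open]; X2:chain[open]; X1:fork[open]; X5:chain[blocks] ⇒ blocked
  2. X4 → X5 → X7 — X5:chain[blocks] ⇒ blocked
  3. X4 ← X1 → X5 → X7 — X1:fork[open]; X5:chain[blocks] ⇒ blocked
  4. X4 ← X2 ← X1 → X5 → X7 — X2:chain[open]; X1:fork[open]; X5:chain[blocks] ⇒ blocked
All paths are blocked; X4 ⊥ X7 | {X3, X5, X6} holds.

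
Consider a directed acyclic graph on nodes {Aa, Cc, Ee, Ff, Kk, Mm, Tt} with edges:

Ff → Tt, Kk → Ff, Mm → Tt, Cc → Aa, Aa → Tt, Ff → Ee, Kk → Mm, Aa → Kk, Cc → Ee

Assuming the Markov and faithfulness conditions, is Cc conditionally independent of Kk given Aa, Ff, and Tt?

Yes

We examine all 6 paths between Cc and Kk:
Path 1: Cc → Ee ← Ff ← Kk
  Ee is a collider here and neither Ee nor any of its descendants is conditioned on, so the collider stays closed — the path is blocked at Ee.
Path 2: Cc → Ee ← Ff → Tt ← Mm ← Kk
  Ee is a collider here and neither Ee nor any of its descendants is conditioned on, so the collider stays closed — the path is blocked at Ee.
Path 3: Cc → Ee ← Ff → Tt ← Aa → Kk
  Ee is a collider here and neither Ee nor any of its descendants is conditioned on, so the collider stays closed — the path is blocked at Ee.
Path 4: Cc → Aa → Kk
  Aa is a chain here and Aa is conditioned on, so the path is blocked at Aa.
Path 5: Cc → Aa → Tt ← Mm ← Kk
  Aa is a chain here and Aa is conditioned on, so the path is blocked at Aa.
Path 6: Cc → Aa → Tt ← Ff ← Kk
  Aa is a chain here and Aa is conditioned on, so the path is blocked at Aa.
All paths are blocked; Cc ⊥ Kk | {Aa, Ff, Tt} holds.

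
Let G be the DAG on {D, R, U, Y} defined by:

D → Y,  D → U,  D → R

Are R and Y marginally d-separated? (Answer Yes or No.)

There is one path between R and Y:
  1. R ← D → Y — D:fork[open] ⇒ active
Because an active path exists, R and Y are not d-separated.

No — R and Y are not d-separated given ∅.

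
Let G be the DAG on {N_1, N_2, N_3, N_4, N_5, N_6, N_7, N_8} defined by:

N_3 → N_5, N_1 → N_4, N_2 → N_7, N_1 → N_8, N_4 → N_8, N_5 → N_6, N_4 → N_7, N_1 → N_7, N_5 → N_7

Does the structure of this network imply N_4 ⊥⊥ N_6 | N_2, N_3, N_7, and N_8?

Enumerating the 3 paths from N_4 to N_6 and testing each for blocking by {N_2, N_3, N_7, N_8}:
  1. N_4 → N_8 ← N_1 → N_7 ← N_5 → N_6 — N_8:collider[open]; N_1:fork[open]; N_7:collider[open]; N_5:fork[open] ⇒ active
  2. N_4 ← N_1 → N_7 ← N_5 → N_6 — N_1:fork[open]; N_7:collider[open]; N_5:fork[open] ⇒ active
  3. N_4 → N_7 ← N_5 → N_6 — N_7:collider[open]; N_5:fork[open] ⇒ active
Because an active path exists, N_4 and N_6 are not d-separated.

No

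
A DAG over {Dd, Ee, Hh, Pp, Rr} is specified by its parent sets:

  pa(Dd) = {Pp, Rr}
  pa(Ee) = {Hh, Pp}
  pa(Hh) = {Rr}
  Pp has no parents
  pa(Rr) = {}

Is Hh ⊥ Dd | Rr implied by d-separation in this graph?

There are 2 undirected paths between Hh and Dd; checking each against the conditioning set {Rr}:
Path 1: Hh ← Rr → Dd
  Rr is a fork here and Rr is conditioned on, so the path is blocked at Rr.
Path 2: Hh → Ee ← Pp → Dd
  Ee is a collider here and neither Ee nor any of its descendants is conditioned on, so the collider stays closed — the path is blocked at Ee.
Since every path is blocked, d-separation holds.

Yes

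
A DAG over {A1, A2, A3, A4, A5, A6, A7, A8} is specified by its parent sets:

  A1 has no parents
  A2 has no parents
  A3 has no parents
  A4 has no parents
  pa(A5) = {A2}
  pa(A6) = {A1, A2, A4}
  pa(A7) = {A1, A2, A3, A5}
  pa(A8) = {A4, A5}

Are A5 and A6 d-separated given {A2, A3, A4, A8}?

Yes — A5 and A6 are d-separated given {A2, A3, A4, A8}.

5 paths connect A5 and A6; each must be blocked for d-separation to hold:
Path 1: A5 → A8 ← A4 → A6
  A4 is a fork here and A4 is conditioned on, so the path is blocked at A4.
Path 2: A5 ← A2 → A6
  A2 is a fork here and A2 is conditioned on, so the path is blocked at A2.
Path 3: A5 ← A2 → A7 ← A1 → A6
  A2 is a fork here and A2 is conditioned on, so the path is blocked at A2.
Path 4: A5 → A7 ← A1 → A6
  A7 is a collider here and neither A7 nor any of its descendants is conditioned on, so the collider stays closed — the path is blocked at A7.
Path 5: A5 → A7 ← A2 → A6
  A7 is a collider here and neither A7 nor any of its descendants is conditioned on, so the collider stays closed — the path is blocked at A7.
All paths are blocked; A5 ⊥ A6 | {A2, A3, A4, A8} holds.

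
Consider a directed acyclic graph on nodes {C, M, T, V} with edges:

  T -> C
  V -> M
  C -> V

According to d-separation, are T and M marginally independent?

The only undirected path from T to M is:
Path 1: T → C → V → M
  C is a chain and C is not conditioned on; V is a chain and V is not conditioned on — no node blocks this path, so it is active.
Because an active path exists, T and M are not d-separated.

No — T and M are not d-separated given ∅.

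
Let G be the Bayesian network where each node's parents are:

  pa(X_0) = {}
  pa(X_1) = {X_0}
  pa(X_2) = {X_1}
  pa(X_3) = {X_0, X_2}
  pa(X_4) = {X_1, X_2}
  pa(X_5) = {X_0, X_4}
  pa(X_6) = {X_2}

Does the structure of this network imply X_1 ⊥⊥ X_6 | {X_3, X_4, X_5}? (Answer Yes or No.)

No

We examine all 5 paths between X_1 and X_6:
Path 1: X_1 ← X_0 → X_5 ← X_4 ← X_2 → X_6
  X_4 is a chain here and X_4 is conditioned on, so the path is blocked at X_4.
Path 2: X_1 ← X_0 → X_3 ← X_2 → X_6
  X_0 is a fork and X_0 is not conditioned on; X_3 is a collider and X_3 is conditioned on, which opens it; X_2 is a fork and X_2 is not conditioned on — no node blocks this path, so it is active.
Path 3: X_1 → X_4 ← X_2 → X_6
  X_4 is a collider and X_4 is conditioned on, which opens it; X_2 is a fork and X_2 is not conditioned on — no node blocks this path, so it is active.
Path 4: X_1 → X_4 → X_5 ← X_0 → X_3 ← X_2 → X_6
  X_4 is a chain here and X_4 is conditioned on, so the path is blocked at X_4.
Path 5: X_1 → X_2 → X_6
  X_2 is a chain and X_2 is not conditioned on — no node blocks this path, so it is active.
Since the path X_1 ← X_0 → X_3 ← X_2 → X_6 is active, X_1 and X_6 are not d-separated given {X_3, X_4, X_5}.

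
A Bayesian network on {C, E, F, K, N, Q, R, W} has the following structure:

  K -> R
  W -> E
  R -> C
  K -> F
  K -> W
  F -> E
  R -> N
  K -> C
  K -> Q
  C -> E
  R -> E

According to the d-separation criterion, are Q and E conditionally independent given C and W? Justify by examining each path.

No

There are 6 undirected paths between Q and E; checking each against the conditioning set {C, W}:
Path 1: Q ← K → F → E
  K is a fork and K is not conditioned on; F is a chain and F is not conditioned on — no node blocks this path, so it is active.
Path 2: Q ← K → R → E
  K is a fork and K is not conditioned on; R is a chain and R is not conditioned on — no node blocks this path, so it is active.
Path 3: Q ← K → R → C → E
  C is a chain here and C is conditioned on, so the path is blocked at C.
Path 4: Q ← K → C → E
  C is a chain here and C is conditioned on, so the path is blocked at C.
Path 5: Q ← K → C ← R → E
  K is a fork and K is not conditioned on; C is a collider and C is conditioned on, which opens it; R is a fork and R is not conditioned on — no node blocks this path, so it is active.
Path 6: Q ← K → W → E
  W is a chain here and W is conditioned on, so the path is blocked at W.
Since the path Q ← K → F → E is active, Q and E are not d-separated given {C, W}.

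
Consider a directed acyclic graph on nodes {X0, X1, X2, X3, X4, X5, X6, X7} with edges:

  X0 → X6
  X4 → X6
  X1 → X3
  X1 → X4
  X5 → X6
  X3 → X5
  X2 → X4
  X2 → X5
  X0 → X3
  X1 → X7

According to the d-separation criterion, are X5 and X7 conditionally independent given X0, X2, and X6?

No — X5 and X7 are not d-separated given {X0, X2, X6}.

There are 6 undirected paths between X5 and X7; checking each against the conditioning set {X0, X2, X6}:
  1. X5 → X6 ← X0 → X3 ← X1 → X7 — X6:collider[open]; X0:fork[blocks]; X3:collider[open]; X1:fork[open] ⇒ blocked
  2. X5 → X6 ← X4 ← X1 → X7 — X6:collider[open]; X4:chain[open]; X1:fork[open] ⇒ active
  3. X5 ← X3 ← X0 → X6 ← X4 ← X1 → X7 — X3:chain[open]; X0:fork[blocks]; X6:collider[open]; X4:chain[open]; X1:fork[open] ⇒ blocked
  4. X5 ← X3 ← X1 → X7 — X3:chain[open]; X1:fork[open] ⇒ active
  5. X5 ← X2 → X4 → X6 ← X0 → X3 ← X1 → X7 — X2:fork[blocks]; X4:chain[open]; X6:collider[open]; X0:fork[blocks]; X3:collider[open]; X1:fork[open] ⇒ blocked
  6. X5 ← X2 → X4 ← X1 → X7 — X2:fork[blocks]; X4:collider[open]; X1:fork[open] ⇒ blocked
At least one path is unblocked, so d-separation fails.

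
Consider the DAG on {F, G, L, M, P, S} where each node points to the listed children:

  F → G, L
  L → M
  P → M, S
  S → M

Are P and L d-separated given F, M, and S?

There are 2 undirected paths between P and L; checking each against the conditioning set {F, M, S}:
Path 1: P → M ← L
  M is a collider and M is conditioned on, which opens it — no node blocks this path, so it is active.
Path 2: P → S → M ← L
  S is a chain here and S is conditioned on, so the path is blocked at S.
At least one path is unblocked, so d-separation fails.

No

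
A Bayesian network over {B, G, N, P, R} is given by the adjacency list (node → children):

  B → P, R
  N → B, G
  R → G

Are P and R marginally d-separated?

We examine all 2 paths between P and R:
Path 1: P ← B ← N → G ← R
  G is a collider here and neither G nor any of its descendants is conditioned on, so the collider stays closed — the path is blocked at G.
Path 2: P ← B → R
  B is a fork and B is not conditioned on — no node blocks this path, so it is active.
Since the path P ← B → R is active, P and R are not d-separated given ∅.

No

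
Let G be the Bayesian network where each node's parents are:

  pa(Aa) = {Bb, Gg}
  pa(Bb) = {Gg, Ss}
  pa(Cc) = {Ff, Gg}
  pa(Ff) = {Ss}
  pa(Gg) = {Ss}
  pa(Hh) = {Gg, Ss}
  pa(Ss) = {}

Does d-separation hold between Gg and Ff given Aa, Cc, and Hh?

No

5 paths connect Gg and Ff; each must be blocked for d-separation to hold:
Path 1: Gg ← Ss → Ff
  Ss is a fork and Ss is not conditioned on — no node blocks this path, so it is active.
Path 2: Gg → Cc ← Ff
  Cc is a collider and Cc is conditioned on, which opens it — no node blocks this path, so it is active.
Path 3: Gg → Bb ← Ss → Ff
  Bb is a collider and its descendant Aa is conditioned on, which opens it; Ss is a fork and Ss is not conditioned on — no node blocks this path, so it is active.
Path 4: Gg → Hh ← Ss → Ff
  Hh is a collider and Hh is conditioned on, which opens it; Ss is a fork and Ss is not conditioned on — no node blocks this path, so it is active.
Path 5: Gg → Aa ← Bb ← Ss → Ff
  Aa is a collider and Aa is conditioned on, which opens it; Bb is a chain and Bb is not conditioned on; Ss is a fork and Ss is not conditioned on — no node blocks this path, so it is active.
Since the path Gg ← Ss → Ff is active, Gg and Ff are not d-separated given {Aa, Cc, Hh}.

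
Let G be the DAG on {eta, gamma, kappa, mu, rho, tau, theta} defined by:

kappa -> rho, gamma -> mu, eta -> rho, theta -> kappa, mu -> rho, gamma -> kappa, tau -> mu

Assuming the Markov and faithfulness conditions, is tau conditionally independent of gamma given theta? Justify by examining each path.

Yes

Enumerating the 2 paths from tau to gamma and testing each for blocking by {theta}:
  1. tau → mu → rho ← kappa ← gamma — mu:chain[open]; rho:collider[blocks]; kappa:chain[open] ⇒ blocked
  2. tau → mu ← gamma — mu:collider[blocks] ⇒ blocked
Since every path is blocked, d-separation holds.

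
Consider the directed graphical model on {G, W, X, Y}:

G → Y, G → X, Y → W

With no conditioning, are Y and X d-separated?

Only one path connects Y and X:
Path 1: Y ← G → X
  G is a fork and G is not conditioned on — no node blocks this path, so it is active.
Because an active path exists, Y and X are not d-separated.

No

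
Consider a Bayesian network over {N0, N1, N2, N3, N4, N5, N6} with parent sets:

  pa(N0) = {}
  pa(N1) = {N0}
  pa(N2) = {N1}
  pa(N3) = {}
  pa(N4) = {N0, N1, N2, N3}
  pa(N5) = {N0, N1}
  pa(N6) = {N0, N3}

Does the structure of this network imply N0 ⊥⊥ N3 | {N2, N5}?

We examine all 6 paths between N0 and N3:
Path 1: N0 → N5 ← N1 → N2 → N4 ← N3
  N2 is a chain here and N2 is conditioned on, so the path is blocked at N2.
Path 2: N0 → N5 ← N1 → N4 ← N3
  N4 is a collider here and neither N4 nor any of its descendants is conditioned on, so the collider stays closed — the path is blocked at N4.
Path 3: N0 → N1 → N2 → N4 ← N3
  N2 is a chain here and N2 is conditioned on, so the path is blocked at N2.
Path 4: N0 → N1 → N4 ← N3
  N4 is a collider here and neither N4 nor any of its descendants is conditioned on, so the collider stays closed — the path is blocked at N4.
Path 5: N0 → N6 ← N3
  N6 is a collider here and neither N6 nor any of its descendants is conditioned on, so the collider stays closed — the path is blocked at N6.
Path 6: N0 → N4 ← N3
  N4 is a collider here and neither N4 nor any of its descendants is conditioned on, so the collider stays closed — the path is blocked at N4.
Every path is blocked, so N0 and N3 are d-separated given {N2, N5}.

Yes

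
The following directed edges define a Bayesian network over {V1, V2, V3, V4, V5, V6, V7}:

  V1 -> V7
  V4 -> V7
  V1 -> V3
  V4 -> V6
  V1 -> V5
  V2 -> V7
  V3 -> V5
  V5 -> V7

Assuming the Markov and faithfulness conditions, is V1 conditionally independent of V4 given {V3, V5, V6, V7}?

No

Enumerating the 3 paths from V1 to V4 and testing each for blocking by {V3, V5, V6, V7}:
  1. V1 → V5 → V7 ← V4 — V5:chain[blocks]; V7:collider[open] ⇒ blocked
  2. V1 → V7 ← V4 — V7:collider[open] ⇒ active
  3. V1 → V3 → V5 → V7 ← V4 — V3:chain[blocks]; V5:chain[blocks]; V7:collider[open] ⇒ blocked
At least one path is unblocked, so d-separation fails.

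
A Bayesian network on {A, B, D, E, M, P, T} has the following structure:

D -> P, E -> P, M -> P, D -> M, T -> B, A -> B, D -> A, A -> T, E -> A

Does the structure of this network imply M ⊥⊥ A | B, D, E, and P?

Yes

There are 4 undirected paths between M and A; checking each against the conditioning set {B, D, E, P}:
  1. M → P ← E → A — P:collider[open]; E:fork[blocks] ⇒ blocked
  2. M → P ← D → A — P:collider[open]; D:fork[blocks] ⇒ blocked
  3. M ← D → A — D:fork[blocks] ⇒ blocked
  4. M ← D → P ← E → A — D:fork[blocks]; P:collider[open]; E:fork[blocks] ⇒ blocked
Every path is blocked, so M and A are d-separated given {B, D, E, P}.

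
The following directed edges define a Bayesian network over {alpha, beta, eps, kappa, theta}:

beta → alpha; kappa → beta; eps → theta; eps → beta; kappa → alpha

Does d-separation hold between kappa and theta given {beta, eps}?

Enumerating the 2 paths from kappa to theta and testing each for blocking by {beta, eps}:
  1. kappa → beta ← eps → theta — beta:collider[open]; eps:fork[blocks] ⇒ blocked
  2. kappa → alpha ← beta ← eps → theta — alpha:collider[blocks]; beta:chain[blocks]; eps:fork[blocks] ⇒ blocked
Since every path is blocked, d-separation holds.

Yes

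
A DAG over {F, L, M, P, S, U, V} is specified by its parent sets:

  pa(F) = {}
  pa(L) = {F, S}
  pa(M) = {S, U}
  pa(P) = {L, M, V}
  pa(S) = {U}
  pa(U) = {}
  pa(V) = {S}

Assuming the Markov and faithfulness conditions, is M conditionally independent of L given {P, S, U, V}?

Enumerating the 6 paths from M to L and testing each for blocking by {P, S, U, V}:
Path 1: M ← U → S → V → P ← L
  U is a fork here and U is conditioned on, so the path is blocked at U.
Path 2: M ← U → S → L
  U is a fork here and U is conditioned on, so the path is blocked at U.
Path 3: M → P ← V ← S → L
  V is a chain here and V is conditioned on, so the path is blocked at V.
Path 4: M → P ← L
  P is a collider and P is conditioned on, which opens it — no node blocks this path, so it is active.
Path 5: M ← S → V → P ← L
  S is a fork here and S is conditioned on, so the path is blocked at S.
Path 6: M ← S → L
  S is a fork here and S is conditioned on, so the path is blocked at S.
Since the path M → P ← L is active, M and L are not d-separated given {P, S, U, V}.

No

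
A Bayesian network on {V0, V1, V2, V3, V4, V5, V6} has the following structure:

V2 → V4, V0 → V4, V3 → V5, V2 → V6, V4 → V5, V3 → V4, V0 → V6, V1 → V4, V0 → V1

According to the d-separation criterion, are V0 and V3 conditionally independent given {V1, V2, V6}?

6 paths connect V0 and V3; each must be blocked for d-separation to hold:
Path 1: V0 → V6 ← V2 → V4 ← V3
  V2 is a fork here and V2 is conditioned on, so the path is blocked at V2.
Path 2: V0 → V6 ← V2 → V4 → V5 ← V3
  V2 is a fork here and V2 is conditioned on, so the path is blocked at V2.
Path 3: V0 → V4 ← V3
  V4 is a collider here and neither V4 nor any of its descendants is conditioned on, so the collider stays closed — the path is blocked at V4.
Path 4: V0 → V4 → V5 ← V3
  V5 is a collider here and neither V5 nor any of its descendants is conditioned on, so the collider stays closed — the path is blocked at V5.
Path 5: V0 → V1 → V4 ← V3
  V1 is a chain here and V1 is conditioned on, so the path is blocked at V1.
Path 6: V0 → V1 → V4 → V5 ← V3
  V1 is a chain here and V1 is conditioned on, so the path is blocked at V1.
Every path is blocked, so V0 and V3 are d-separated given {V1, V2, V6}.

Yes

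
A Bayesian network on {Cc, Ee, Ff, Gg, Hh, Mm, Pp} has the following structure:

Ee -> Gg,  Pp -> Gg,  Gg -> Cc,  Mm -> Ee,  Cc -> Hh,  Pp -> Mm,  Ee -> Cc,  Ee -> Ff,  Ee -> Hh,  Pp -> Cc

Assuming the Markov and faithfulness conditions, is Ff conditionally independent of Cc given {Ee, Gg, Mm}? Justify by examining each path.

There are 6 undirected paths between Ff and Cc; checking each against the conditioning set {Ee, Gg, Mm}:
  1. Ff ← Ee ← Mm ← Pp → Gg → Cc — Ee:chain[blocks]; Mm:chain[blocks]; Pp:fork[open]; Gg:chain[blocks] ⇒ blocked
  2. Ff ← Ee ← Mm ← Pp → Cc — Ee:chain[blocks]; Mm:chain[blocks]; Pp:fork[open] ⇒ blocked
  3. Ff ← Ee → Gg → Cc — Ee:fork[blocks]; Gg:chain[blocks] ⇒ blocked
  4. Ff ← Ee → Gg ← Pp → Cc — Ee:fork[blocks]; Gg:collider[open]; Pp:fork[open] ⇒ blocked
  5. Ff ← Ee → Hh ← Cc — Ee:fork[blocks]; Hh:collider[blocks] ⇒ blocked
  6. Ff ← Ee → Cc — Ee:fork[blocks] ⇒ blocked
Since every path is blocked, d-separation holds.

Yes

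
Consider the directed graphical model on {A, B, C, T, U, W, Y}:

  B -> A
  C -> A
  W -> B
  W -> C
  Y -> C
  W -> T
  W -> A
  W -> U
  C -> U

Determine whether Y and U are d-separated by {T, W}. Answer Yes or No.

4 paths connect Y and U; each must be blocked for d-separation to hold:
  1. Y → C → U — C:chain[open] ⇒ active
  2. Y → C ← W → U — C:collider[blocks]; W:fork[blocks] ⇒ blocked
  3. Y → C → A ← B ← W → U — C:chain[open]; A:collider[blocks]; B:chain[open]; W:fork[blocks] ⇒ blocked
  4. Y → C → A ← W → U — C:chain[open]; A:collider[blocks]; W:fork[blocks] ⇒ blocked
Because an active path exists, Y and U are not d-separated.

No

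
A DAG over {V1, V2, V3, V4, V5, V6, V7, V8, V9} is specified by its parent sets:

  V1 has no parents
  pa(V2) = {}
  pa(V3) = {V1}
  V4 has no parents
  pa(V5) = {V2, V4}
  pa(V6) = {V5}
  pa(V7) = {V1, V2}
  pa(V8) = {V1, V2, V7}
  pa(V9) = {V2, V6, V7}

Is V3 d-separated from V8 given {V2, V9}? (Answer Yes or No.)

5 paths connect V3 and V8; each must be blocked for d-separation to hold:
Path 1: V3 ← V1 → V7 ← V2 → V8
  V2 is a fork here and V2 is conditioned on, so the path is blocked at V2.
Path 2: V3 ← V1 → V7 → V9 ← V2 → V8
  V2 is a fork here and V2 is conditioned on, so the path is blocked at V2.
Path 3: V3 ← V1 → V7 → V9 ← V6 ← V5 ← V2 → V8
  V2 is a fork here and V2 is conditioned on, so the path is blocked at V2.
Path 4: V3 ← V1 → V7 → V8
  V1 is a fork and V1 is not conditioned on; V7 is a chain and V7 is not conditioned on — no node blocks this path, so it is active.
Path 5: V3 ← V1 → V8
  V1 is a fork and V1 is not conditioned on — no node blocks this path, so it is active.
Because an active path exists, V3 and V8 are not d-separated.

No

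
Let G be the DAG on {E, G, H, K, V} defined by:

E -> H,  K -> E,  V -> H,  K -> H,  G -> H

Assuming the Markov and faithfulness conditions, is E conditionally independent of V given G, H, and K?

No

There are 2 undirected paths between E and V; checking each against the conditioning set {G, H, K}:
  1. E ← K → H ← V — K:fork[blocks]; H:collider[open] ⇒ blocked
  2. E → H ← V — H:collider[open] ⇒ active
Since the path E → H ← V is active, E and V are not d-separated given {G, H, K}.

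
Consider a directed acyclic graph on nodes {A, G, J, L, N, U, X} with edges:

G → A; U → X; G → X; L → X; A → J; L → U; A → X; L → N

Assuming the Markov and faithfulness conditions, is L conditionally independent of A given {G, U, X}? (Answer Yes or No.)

No

There are 4 undirected paths between L and A; checking each against the conditioning set {G, U, X}:
Path 1: L → X ← A
  X is a collider and X is conditioned on, which opens it — no node blocks this path, so it is active.
Path 2: L → X ← G → A
  G is a fork here and G is conditioned on, so the path is blocked at G.
Path 3: L → U → X ← A
  U is a chain here and U is conditioned on, so the path is blocked at U.
Path 4: L → U → X ← G → A
  U is a chain here and U is conditioned on, so the path is blocked at U.
Because an active path exists, L and A are not d-separated.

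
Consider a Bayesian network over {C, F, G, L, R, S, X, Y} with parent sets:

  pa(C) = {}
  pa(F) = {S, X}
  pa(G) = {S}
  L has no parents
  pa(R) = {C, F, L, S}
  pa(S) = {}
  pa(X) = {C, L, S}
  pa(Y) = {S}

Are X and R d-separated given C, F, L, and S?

Yes

We examine all 6 paths between X and R:
Path 1: X ← L → R
  L is a fork here and L is conditioned on, so the path is blocked at L.
Path 2: X ← S → R
  S is a fork here and S is conditioned on, so the path is blocked at S.
Path 3: X ← S → F → R
  S is a fork here and S is conditioned on, so the path is blocked at S.
Path 4: X → F → R
  F is a chain here and F is conditioned on, so the path is blocked at F.
Path 5: X → F ← S → R
  S is a fork here and S is conditioned on, so the path is blocked at S.
Path 6: X ← C → R
  C is a fork here and C is conditioned on, so the path is blocked at C.
Every path is blocked, so X and R are d-separated given {C, F, L, S}.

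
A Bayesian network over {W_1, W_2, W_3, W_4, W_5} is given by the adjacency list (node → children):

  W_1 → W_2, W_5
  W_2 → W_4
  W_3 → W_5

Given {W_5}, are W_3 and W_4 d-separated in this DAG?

No

The only undirected path from W_3 to W_4 is:
  1. W_3 → W_5 ← W_1 → W_2 → W_4 — W_5:collider[open]; W_1:fork[open]; W_2:chain[open] ⇒ active
Because an active path exists, W_3 and W_4 are not d-separated.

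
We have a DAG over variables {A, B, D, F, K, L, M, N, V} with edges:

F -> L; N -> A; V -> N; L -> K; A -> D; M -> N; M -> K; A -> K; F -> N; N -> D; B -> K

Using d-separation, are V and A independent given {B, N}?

Enumerating the 4 paths from V to A and testing each for blocking by {B, N}:
  1. V → N → D ← A — N:chain[blocks]; D:collider[blocks] ⇒ blocked
  2. V → N ← F → L → K ← A — N:collider[open]; F:fork[open]; L:chain[open]; K:collider[blocks] ⇒ blocked
  3. V → N ← M → K ← A — N:collider[open]; M:fork[open]; K:collider[blocks] ⇒ blocked
  4. V → N → A — N:chain[blocks] ⇒ blocked
Since every path is blocked, d-separation holds.

Yes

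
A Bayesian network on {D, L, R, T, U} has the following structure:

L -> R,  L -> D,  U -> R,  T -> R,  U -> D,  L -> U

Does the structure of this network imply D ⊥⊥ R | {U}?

Enumerating the 4 paths from D to R and testing each for blocking by {U}:
Path 1: D ← L → R
  L is a fork and L is not conditioned on — no node blocks this path, so it is active.
Path 2: D ← L → U → R
  U is a chain here and U is conditioned on, so the path is blocked at U.
Path 3: D ← U ← L → R
  U is a chain here and U is conditioned on, so the path is blocked at U.
Path 4: D ← U → R
  U is a fork here and U is conditioned on, so the path is blocked at U.
At least one path is unblocked, so d-separation fails.

No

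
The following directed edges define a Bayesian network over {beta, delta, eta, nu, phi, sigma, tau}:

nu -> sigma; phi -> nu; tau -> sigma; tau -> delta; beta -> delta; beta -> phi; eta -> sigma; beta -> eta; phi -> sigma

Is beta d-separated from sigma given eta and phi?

We examine all 4 paths between beta and sigma:
Path 1: beta → eta → sigma
  eta is a chain here and eta is conditioned on, so the path is blocked at eta.
Path 2: beta → phi → nu → sigma
  phi is a chain here and phi is conditioned on, so the path is blocked at phi.
Path 3: beta → phi → sigma
  phi is a chain here and phi is conditioned on, so the path is blocked at phi.
Path 4: beta → delta ← tau → sigma
  delta is a collider here and neither delta nor any of its descendants is conditioned on, so the collider stays closed — the path is blocked at delta.
Every path is blocked, so beta and sigma are d-separated given {eta, phi}.

Yes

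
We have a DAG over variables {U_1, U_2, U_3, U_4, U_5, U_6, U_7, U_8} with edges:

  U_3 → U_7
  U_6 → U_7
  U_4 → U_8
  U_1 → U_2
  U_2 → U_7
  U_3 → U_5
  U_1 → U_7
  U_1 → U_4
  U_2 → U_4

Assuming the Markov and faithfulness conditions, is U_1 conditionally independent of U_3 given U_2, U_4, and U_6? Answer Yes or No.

There are 3 undirected paths between U_1 and U_3; checking each against the conditioning set {U_2, U_4, U_6}:
Path 1: U_1 → U_2 → U_7 ← U_3
  U_2 is a chain here and U_2 is conditioned on, so the path is blocked at U_2.
Path 2: U_1 → U_4 ← U_2 → U_7 ← U_3
  U_2 is a fork here and U_2 is conditioned on, so the path is blocked at U_2.
Path 3: U_1 → U_7 ← U_3
  U_7 is a collider here and neither U_7 nor any of its descendants is conditioned on, so the collider stays closed — the path is blocked at U_7.
Since every path is blocked, d-separation holds.

Yes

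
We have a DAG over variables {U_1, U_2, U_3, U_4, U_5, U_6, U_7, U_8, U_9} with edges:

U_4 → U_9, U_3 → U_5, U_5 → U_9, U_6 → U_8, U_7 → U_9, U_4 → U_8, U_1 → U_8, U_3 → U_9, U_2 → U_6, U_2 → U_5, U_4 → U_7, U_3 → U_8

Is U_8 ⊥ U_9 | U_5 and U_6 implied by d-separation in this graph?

6 paths connect U_8 and U_9; each must be blocked for d-separation to hold:
Path 1: U_8 ← U_4 → U_7 → U_9
  U_4 is a fork and U_4 is not conditioned on; U_7 is a chain and U_7 is not conditioned on — no node blocks this path, so it is active.
Path 2: U_8 ← U_4 → U_9
  U_4 is a fork and U_4 is not conditioned on — no node blocks this path, so it is active.
Path 3: U_8 ← U_3 → U_5 → U_9
  U_5 is a chain here and U_5 is conditioned on, so the path is blocked at U_5.
Path 4: U_8 ← U_3 → U_9
  U_3 is a fork and U_3 is not conditioned on — no node blocks this path, so it is active.
Path 5: U_8 ← U_6 ← U_2 → U_5 → U_9
  U_6 is a chain here and U_6 is conditioned on, so the path is blocked at U_6.
Path 6: U_8 ← U_6 ← U_2 → U_5 ← U_3 → U_9
  U_6 is a chain here and U_6 is conditioned on, so the path is blocked at U_6.
Since the path U_8 ← U_4 → U_7 → U_9 is active, U_8 and U_9 are not d-separated given {U_5, U_6}.

No — U_8 and U_9 are not d-separated given {U_5, U_6}.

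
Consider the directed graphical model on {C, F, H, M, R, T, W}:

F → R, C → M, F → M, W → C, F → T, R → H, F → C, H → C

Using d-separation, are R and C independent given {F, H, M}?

We examine all 3 paths between R and C:
Path 1: R → H → C
  H is a chain here and H is conditioned on, so the path is blocked at H.
Path 2: R ← F → M ← C
  F is a fork here and F is conditioned on, so the path is blocked at F.
Path 3: R ← F → C
  F is a fork here and F is conditioned on, so the path is blocked at F.
Every path is blocked, so R and C are d-separated given {F, H, M}.

Yes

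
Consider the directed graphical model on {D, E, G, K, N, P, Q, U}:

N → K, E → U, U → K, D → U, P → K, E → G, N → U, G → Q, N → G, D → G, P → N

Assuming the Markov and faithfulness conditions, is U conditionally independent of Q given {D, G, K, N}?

Yes — U and Q are d-separated given {D, G, K, N}.

5 paths connect U and Q; each must be blocked for d-separation to hold:
  1. U → K ← P → N → G → Q — K:collider[open]; P:fork[open]; N:chain[blocks]; G:chain[blocks] ⇒ blocked
  2. U → K ← N → G → Q — K:collider[open]; N:fork[blocks]; G:chain[blocks] ⇒ blocked
  3. U ← N → G → Q — N:fork[blocks]; G:chain[blocks] ⇒ blocked
  4. U ← E → G → Q — E:fork[open]; G:chain[blocks] ⇒ blocked
  5. U ← D → G → Q — D:fork[blocks]; G:chain[blocks] ⇒ blocked
Every path is blocked, so U and Q are d-separated given {D, G, K, N}.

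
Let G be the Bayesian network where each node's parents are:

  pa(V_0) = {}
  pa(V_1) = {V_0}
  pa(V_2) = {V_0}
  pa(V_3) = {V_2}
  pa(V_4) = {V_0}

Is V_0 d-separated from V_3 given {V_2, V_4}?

Yes

There is one path between V_0 and V_3:
Path 1: V_0 → V_2 → V_3
  V_2 is a chain here and V_2 is conditioned on, so the path is blocked at V_2.
Since every path is blocked, d-separation holds.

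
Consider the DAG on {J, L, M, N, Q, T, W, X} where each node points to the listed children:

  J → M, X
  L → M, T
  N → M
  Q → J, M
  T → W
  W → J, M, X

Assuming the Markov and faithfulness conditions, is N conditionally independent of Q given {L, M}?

Enumerating the 6 paths from N to Q and testing each for blocking by {L, M}:
Path 1: N → M ← W → J ← Q
  M is a collider and M is conditioned on, which opens it; W is a fork and W is not conditioned on; J is a collider and its descendant M is conditioned on, which opens it — no node blocks this path, so it is active.
Path 2: N → M ← W → X ← J ← Q
  X is a collider here and neither X nor any of its descendants is conditioned on, so the collider stays closed — the path is blocked at X.
Path 3: N → M ← Q
  M is a collider and M is conditioned on, which opens it — no node blocks this path, so it is active.
Path 4: N → M ← L → T → W → J ← Q
  L is a fork here and L is conditioned on, so the path is blocked at L.
Path 5: N → M ← L → T → W → X ← J ← Q
  L is a fork here and L is conditioned on, so the path is blocked at L.
Path 6: N → M ← J ← Q
  M is a collider and M is conditioned on, which opens it; J is a chain and J is not conditioned on — no node blocks this path, so it is active.
At least one path is unblocked, so d-separation fails.

No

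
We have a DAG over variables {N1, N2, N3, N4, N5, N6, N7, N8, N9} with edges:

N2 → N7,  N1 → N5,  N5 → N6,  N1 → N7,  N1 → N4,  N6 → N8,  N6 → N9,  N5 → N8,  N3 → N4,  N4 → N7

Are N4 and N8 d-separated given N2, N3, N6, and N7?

No

We examine all 4 paths between N4 and N8:
Path 1: N4 ← N1 → N5 → N6 → N8
  N6 is a chain here and N6 is conditioned on, so the path is blocked at N6.
Path 2: N4 ← N1 → N5 → N8
  N1 is a fork and N1 is not conditioned on; N5 is a chain and N5 is not conditioned on — no node blocks this path, so it is active.
Path 3: N4 → N7 ← N1 → N5 → N6 → N8
  N6 is a chain here and N6 is conditioned on, so the path is blocked at N6.
Path 4: N4 → N7 ← N1 → N5 → N8
  N7 is a collider and N7 is conditioned on, which opens it; N1 is a fork and N1 is not conditioned on; N5 is a chain and N5 is not conditioned on — no node blocks this path, so it is active.
Because an active path exists, N4 and N8 are not d-separated.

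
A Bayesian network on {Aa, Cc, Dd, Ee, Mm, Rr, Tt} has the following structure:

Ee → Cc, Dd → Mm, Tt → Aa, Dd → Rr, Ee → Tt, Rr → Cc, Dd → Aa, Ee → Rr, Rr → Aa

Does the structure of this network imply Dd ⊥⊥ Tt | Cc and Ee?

6 paths connect Dd and Tt; each must be blocked for d-separation to hold:
  1. Dd → Aa ← Tt — Aa:collider[blocks] ⇒ blocked
  2. Dd → Aa ← Rr ← Ee → Tt — Aa:collider[blocks]; Rr:chain[open]; Ee:fork[blocks] ⇒ blocked
  3. Dd → Aa ← Rr → Cc ← Ee → Tt — Aa:collider[blocks]; Rr:fork[open]; Cc:collider[open]; Ee:fork[blocks] ⇒ blocked
  4. Dd → Rr → Aa ← Tt — Rr:chain[open]; Aa:collider[blocks] ⇒ blocked
  5. Dd → Rr ← Ee → Tt — Rr:collider[open]; Ee:fork[blocks] ⇒ blocked
  6. Dd → Rr → Cc ← Ee → Tt — Rr:chain[open]; Cc:collider[open]; Ee:fork[blocks] ⇒ blocked
All paths are blocked; Dd ⊥ Tt | {Cc, Ee} holds.

Yes — Dd and Tt are d-separated given {Cc, Ee}.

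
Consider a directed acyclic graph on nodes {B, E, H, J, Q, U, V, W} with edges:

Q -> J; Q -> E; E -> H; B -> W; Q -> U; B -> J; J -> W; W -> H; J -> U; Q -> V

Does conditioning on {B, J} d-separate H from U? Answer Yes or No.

No

We examine all 6 paths between H and U:
  1. H ← W ← B → J → U — W:chain[open]; B:fork[blocks]; J:chain[blocks] ⇒ blocked
  2. H ← W ← B → J ← Q → U — W:chain[open]; B:fork[blocks]; J:collider[open]; Q:fork[open] ⇒ blocked
  3. H ← W ← J → U — W:chain[open]; J:fork[blocks] ⇒ blocked
  4. H ← W ← J ← Q → U — W:chain[open]; J:chain[blocks]; Q:fork[open] ⇒ blocked
  5. H ← E ← Q → U — E:chain[open]; Q:fork[open] ⇒ active
  6. H ← E ← Q → J → U — E:chain[open]; Q:fork[open]; J:chain[blocks] ⇒ blocked
At least one path is unblocked, so d-separation fails.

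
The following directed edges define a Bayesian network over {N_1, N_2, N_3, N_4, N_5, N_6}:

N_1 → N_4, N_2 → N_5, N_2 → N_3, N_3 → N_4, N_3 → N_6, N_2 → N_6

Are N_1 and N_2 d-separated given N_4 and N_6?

No — N_1 and N_2 are not d-separated given {N_4, N_6}.

Enumerating the 2 paths from N_1 to N_2 and testing each for blocking by {N_4, N_6}:
  1. N_1 → N_4 ← N_3 ← N_2 — N_4:collider[open]; N_3:chain[open] ⇒ active
  2. N_1 → N_4 ← N_3 → N_6 ← N_2 — N_4:collider[open]; N_3:fork[open]; N_6:collider[open] ⇒ active
Since the path N_1 → N_4 ← N_3 ← N_2 is active, N_1 and N_2 are not d-separated given {N_4, N_6}.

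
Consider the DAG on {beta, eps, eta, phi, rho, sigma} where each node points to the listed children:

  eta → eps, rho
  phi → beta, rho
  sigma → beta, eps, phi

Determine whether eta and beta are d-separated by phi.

4 paths connect eta and beta; each must be blocked for d-separation to hold:
Path 1: eta → rho ← phi → beta
  rho is a collider here and neither rho nor any of its descendants is conditioned on, so the collider stays closed — the path is blocked at rho.
Path 2: eta → rho ← phi ← sigma → beta
  rho is a collider here and neither rho nor any of its descendants is conditioned on, so the collider stays closed — the path is blocked at rho.
Path 3: eta → eps ← sigma → phi → beta
  eps is a collider here and neither eps nor any of its descendants is conditioned on, so the collider stays closed — the path is blocked at eps.
Path 4: eta → eps ← sigma → beta
  eps is a collider here and neither eps nor any of its descendants is conditioned on, so the collider stays closed — the path is blocked at eps.
Since every path is blocked, d-separation holds.

Yes — eta and beta are d-separated given {phi}.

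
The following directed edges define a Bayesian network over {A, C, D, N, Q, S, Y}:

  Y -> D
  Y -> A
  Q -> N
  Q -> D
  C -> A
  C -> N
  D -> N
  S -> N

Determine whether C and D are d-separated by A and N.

There are 3 undirected paths between C and D; checking each against the conditioning set {A, N}:
Path 1: C → A ← Y → D
  A is a collider and A is conditioned on, which opens it; Y is a fork and Y is not conditioned on — no node blocks this path, so it is active.
Path 2: C → N ← Q → D
  N is a collider and N is conditioned on, which opens it; Q is a fork and Q is not conditioned on — no node blocks this path, so it is active.
Path 3: C → N ← D
  N is a collider and N is conditioned on, which opens it — no node blocks this path, so it is active.
At least one path is unblocked, so d-separation fails.

No — C and D are not d-separated given {A, N}.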